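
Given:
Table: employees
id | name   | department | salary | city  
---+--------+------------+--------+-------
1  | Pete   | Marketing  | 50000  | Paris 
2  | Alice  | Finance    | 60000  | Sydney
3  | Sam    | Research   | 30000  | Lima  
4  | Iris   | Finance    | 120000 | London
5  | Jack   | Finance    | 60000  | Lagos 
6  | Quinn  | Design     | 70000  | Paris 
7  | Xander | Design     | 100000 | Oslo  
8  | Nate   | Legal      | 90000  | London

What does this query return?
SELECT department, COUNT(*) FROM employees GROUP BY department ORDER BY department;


Assigning each row to its department group:
  Pete -> Marketing
  Alice -> Finance
  Sam -> Research
  Iris -> Finance
  Jack -> Finance
  Quinn -> Design
  Xander -> Design
  Nate -> Legal


5 groups:
Design, 2
Finance, 3
Legal, 1
Marketing, 1
Research, 1


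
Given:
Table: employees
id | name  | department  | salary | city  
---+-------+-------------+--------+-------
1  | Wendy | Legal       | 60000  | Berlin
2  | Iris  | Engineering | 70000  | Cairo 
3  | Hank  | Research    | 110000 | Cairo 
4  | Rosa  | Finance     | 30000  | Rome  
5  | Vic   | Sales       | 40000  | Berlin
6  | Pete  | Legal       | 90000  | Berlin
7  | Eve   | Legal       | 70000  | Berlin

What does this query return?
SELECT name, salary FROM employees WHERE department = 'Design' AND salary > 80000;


Filtering: department = 'Design' AND salary > 80000
Matching: 0 rows

Empty result set (0 rows)


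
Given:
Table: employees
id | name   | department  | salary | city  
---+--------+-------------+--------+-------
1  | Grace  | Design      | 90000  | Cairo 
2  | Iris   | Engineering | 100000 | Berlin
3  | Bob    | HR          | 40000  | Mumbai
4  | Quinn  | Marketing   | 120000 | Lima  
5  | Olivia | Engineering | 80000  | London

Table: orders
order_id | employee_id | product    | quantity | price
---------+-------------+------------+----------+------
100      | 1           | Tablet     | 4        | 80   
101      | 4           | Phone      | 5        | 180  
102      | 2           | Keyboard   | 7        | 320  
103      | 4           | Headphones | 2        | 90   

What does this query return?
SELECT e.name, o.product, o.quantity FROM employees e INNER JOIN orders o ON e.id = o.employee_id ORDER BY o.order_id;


Joining employees.id = orders.employee_id:
  employee Grace (id=1) -> order Tablet
  employee Quinn (id=4) -> order Phone
  employee Iris (id=2) -> order Keyboard
  employee Quinn (id=4) -> order Headphones


4 rows:
Grace, Tablet, 4
Quinn, Phone, 5
Iris, Keyboard, 7
Quinn, Headphones, 2


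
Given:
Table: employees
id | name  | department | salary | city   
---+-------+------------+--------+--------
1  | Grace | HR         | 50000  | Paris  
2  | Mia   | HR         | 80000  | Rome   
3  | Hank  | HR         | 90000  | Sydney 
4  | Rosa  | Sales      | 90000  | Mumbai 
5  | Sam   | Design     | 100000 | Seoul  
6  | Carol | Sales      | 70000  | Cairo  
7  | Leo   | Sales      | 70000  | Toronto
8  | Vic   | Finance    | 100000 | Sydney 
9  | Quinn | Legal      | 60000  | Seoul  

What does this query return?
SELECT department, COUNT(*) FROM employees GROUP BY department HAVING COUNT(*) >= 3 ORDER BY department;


Groups with count >= 3:
  HR: 3 -> PASS
  Sales: 3 -> PASS
  Design: 1 -> filtered out
  Finance: 1 -> filtered out
  Legal: 1 -> filtered out


2 groups:
HR, 3
Sales, 3


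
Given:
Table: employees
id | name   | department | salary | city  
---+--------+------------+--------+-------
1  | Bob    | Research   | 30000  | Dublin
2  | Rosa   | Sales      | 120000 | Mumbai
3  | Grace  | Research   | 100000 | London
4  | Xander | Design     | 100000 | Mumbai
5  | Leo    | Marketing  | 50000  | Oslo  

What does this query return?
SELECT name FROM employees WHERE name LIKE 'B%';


LIKE 'B%' matches names starting with 'B'
Matching: 1

1 rows:
Bob


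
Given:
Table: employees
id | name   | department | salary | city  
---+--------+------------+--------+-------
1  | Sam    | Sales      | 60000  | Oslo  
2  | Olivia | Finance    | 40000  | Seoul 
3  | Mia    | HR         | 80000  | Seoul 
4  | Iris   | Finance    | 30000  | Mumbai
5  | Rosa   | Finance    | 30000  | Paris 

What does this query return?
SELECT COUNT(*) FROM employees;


COUNT(*) counts all rows

5


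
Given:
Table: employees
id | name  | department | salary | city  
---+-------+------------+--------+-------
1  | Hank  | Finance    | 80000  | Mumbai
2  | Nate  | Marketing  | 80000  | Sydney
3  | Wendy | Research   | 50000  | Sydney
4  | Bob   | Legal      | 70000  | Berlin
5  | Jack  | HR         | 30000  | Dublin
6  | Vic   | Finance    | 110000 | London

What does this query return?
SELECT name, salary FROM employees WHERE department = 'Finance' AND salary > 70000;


Filtering: department = 'Finance' AND salary > 70000
Matching: 2 rows

2 rows:
Hank, 80000
Vic, 110000


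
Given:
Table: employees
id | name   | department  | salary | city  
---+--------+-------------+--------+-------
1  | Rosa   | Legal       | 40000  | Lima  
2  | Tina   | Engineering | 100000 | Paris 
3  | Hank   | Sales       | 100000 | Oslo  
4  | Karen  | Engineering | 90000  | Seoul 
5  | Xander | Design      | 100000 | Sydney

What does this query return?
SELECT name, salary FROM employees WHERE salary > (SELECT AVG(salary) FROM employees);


Subquery: AVG(salary) = 86000.0
Filtering: salary > 86000.0
  Tina (100000) -> MATCH
  Hank (100000) -> MATCH
  Karen (90000) -> MATCH
  Xander (100000) -> MATCH


4 rows:
Tina, 100000
Hank, 100000
Karen, 90000
Xander, 100000


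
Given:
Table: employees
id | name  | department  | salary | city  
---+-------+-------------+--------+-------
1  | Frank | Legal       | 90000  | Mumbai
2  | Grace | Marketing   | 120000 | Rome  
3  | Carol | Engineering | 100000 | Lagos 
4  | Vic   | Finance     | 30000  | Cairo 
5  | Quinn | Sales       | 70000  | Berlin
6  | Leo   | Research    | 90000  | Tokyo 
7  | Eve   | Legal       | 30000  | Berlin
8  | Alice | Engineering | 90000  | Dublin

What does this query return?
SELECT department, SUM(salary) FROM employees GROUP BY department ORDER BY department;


Summing salary within each department:
  Engineering: 100000 + 90000 = 190000
  Finance: 30000 = 30000
  Legal: 90000 + 30000 = 120000
  Marketing: 120000 = 120000
  Research: 90000 = 90000
  Sales: 70000 = 70000


6 groups:
Engineering, 190000
Finance, 30000
Legal, 120000
Marketing, 120000
Research, 90000
Sales, 70000


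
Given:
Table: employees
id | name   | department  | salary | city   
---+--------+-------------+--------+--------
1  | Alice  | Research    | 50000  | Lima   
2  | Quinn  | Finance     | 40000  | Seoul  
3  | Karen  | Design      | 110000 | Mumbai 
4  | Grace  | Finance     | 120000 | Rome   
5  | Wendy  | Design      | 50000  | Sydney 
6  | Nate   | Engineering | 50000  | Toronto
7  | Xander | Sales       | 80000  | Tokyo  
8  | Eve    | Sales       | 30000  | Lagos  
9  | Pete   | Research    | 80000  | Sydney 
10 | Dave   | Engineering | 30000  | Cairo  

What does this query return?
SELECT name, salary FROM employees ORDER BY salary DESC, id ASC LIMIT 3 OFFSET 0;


Sort by salary DESC (id ASC tiebreak), then skip 0 and take 3
Rows 1 through 3

3 rows:
Grace, 120000
Karen, 110000
Xander, 80000


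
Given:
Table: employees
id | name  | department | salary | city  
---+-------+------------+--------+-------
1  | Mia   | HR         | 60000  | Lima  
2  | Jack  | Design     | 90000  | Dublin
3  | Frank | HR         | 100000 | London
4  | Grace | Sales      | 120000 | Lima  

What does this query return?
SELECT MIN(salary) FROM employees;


Salaries: 60000, 90000, 100000, 120000
MIN = 60000

60000


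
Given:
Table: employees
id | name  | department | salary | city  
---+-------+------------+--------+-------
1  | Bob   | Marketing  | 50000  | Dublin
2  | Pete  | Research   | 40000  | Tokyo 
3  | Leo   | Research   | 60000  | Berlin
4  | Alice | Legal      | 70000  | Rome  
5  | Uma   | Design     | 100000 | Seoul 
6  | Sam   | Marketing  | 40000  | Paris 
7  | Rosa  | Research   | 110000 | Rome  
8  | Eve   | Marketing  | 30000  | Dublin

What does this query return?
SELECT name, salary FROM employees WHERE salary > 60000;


Filtering: salary > 60000
Matching: 3 rows

3 rows:
Alice, 70000
Uma, 100000
Rosa, 110000


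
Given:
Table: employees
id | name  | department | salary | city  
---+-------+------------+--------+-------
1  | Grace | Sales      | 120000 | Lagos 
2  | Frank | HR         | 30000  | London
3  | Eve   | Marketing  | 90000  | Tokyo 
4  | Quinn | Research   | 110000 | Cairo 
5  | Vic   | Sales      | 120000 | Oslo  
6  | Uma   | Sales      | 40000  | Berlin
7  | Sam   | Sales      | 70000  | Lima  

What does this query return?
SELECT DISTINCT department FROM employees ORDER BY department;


All 'department' values (row order): Sales, HR, Marketing, Research, Sales, Sales, Sales
Removing duplicates leaves 4 unique value(s).

4 values:
HR
Marketing
Research
Sales


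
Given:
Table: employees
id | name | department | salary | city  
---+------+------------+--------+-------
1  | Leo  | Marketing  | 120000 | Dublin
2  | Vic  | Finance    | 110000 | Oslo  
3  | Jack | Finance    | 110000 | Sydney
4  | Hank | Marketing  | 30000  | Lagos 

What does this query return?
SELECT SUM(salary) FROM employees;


SUM(salary) = 120000 + 110000 + 110000 + 30000 = 370000

370000


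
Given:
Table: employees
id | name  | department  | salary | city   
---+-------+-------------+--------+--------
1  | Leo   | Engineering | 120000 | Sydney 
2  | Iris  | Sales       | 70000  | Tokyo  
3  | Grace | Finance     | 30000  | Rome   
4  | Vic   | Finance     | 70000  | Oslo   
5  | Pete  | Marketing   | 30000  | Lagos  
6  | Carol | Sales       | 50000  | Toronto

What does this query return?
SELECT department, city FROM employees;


Projecting columns: department, city

6 rows:
Engineering, Sydney
Sales, Tokyo
Finance, Rome
Finance, Oslo
Marketing, Lagos
Sales, Toronto


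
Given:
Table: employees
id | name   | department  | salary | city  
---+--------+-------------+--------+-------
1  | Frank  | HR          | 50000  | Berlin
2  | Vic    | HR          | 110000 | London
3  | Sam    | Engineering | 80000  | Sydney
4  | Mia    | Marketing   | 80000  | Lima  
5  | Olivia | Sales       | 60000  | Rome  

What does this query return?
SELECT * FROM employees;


SELECT * returns all 5 rows with all columns

5 rows:
1, Frank, HR, 50000, Berlin
2, Vic, HR, 110000, London
3, Sam, Engineering, 80000, Sydney
4, Mia, Marketing, 80000, Lima
5, Olivia, Sales, 60000, Rome


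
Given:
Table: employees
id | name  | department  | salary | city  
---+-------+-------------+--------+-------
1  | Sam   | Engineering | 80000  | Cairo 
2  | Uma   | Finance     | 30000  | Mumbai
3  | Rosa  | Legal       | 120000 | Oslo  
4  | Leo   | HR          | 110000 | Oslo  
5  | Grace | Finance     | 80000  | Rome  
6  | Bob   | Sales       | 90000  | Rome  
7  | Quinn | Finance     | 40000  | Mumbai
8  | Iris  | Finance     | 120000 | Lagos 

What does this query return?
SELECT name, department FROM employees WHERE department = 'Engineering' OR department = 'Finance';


Filtering: department = 'Engineering' OR 'Finance'
Matching: 5 rows

5 rows:
Sam, Engineering
Uma, Finance
Grace, Finance
Quinn, Finance
Iris, Finance


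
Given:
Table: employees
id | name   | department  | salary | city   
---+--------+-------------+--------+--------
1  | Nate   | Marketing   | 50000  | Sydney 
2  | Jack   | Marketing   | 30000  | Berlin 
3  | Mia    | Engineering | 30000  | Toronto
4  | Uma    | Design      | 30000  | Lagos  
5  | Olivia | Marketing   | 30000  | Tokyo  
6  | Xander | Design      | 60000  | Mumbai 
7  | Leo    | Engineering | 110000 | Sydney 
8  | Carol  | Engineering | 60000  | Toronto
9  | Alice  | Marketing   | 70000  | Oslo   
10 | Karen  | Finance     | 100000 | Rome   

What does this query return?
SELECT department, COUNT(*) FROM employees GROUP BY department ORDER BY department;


Assigning each row to its department group:
  Nate -> Marketing
  Jack -> Marketing
  Mia -> Engineering
  Uma -> Design
  Olivia -> Marketing
  Xander -> Design
  Leo -> Engineering
  Carol -> Engineering
  Alice -> Marketing
  Karen -> Finance


4 groups:
Design, 2
Engineering, 3
Finance, 1
Marketing, 4


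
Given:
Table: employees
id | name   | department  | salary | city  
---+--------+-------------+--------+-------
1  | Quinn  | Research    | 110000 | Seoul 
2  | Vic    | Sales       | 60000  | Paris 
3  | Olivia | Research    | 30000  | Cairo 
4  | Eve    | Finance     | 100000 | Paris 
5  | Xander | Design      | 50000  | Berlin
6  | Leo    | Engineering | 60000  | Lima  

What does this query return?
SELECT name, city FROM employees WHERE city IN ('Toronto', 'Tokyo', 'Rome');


Filtering: city IN ('Toronto', 'Tokyo', 'Rome')
Matching: 0 rows

Empty result set (0 rows)


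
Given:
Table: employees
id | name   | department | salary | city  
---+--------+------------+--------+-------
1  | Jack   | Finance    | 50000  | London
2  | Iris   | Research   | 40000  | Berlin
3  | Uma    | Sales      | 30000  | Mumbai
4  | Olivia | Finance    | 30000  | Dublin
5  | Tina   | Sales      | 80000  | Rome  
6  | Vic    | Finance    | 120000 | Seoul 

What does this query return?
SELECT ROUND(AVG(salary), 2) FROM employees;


SUM(salary) = 350000
COUNT = 6
ROUND(AVG, 2) = ROUND(350000 / 6, 2) = 58333.33

58333.33


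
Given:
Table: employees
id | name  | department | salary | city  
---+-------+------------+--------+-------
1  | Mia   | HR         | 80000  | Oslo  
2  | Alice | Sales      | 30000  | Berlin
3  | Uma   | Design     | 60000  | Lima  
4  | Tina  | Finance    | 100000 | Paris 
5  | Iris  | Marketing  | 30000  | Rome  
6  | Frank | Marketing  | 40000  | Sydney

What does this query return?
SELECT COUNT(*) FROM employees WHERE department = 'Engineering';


Counting rows where department = 'Engineering'


0


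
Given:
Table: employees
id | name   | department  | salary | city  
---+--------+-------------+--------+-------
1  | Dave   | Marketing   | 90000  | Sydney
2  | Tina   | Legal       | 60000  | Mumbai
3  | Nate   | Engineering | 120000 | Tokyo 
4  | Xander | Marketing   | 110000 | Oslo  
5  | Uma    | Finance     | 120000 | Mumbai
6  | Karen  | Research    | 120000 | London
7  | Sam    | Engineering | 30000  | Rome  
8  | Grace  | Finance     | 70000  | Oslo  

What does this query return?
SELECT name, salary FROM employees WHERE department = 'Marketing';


Filtering: department = 'Marketing'
Matching rows: 2

2 rows:
Dave, 90000
Xander, 110000


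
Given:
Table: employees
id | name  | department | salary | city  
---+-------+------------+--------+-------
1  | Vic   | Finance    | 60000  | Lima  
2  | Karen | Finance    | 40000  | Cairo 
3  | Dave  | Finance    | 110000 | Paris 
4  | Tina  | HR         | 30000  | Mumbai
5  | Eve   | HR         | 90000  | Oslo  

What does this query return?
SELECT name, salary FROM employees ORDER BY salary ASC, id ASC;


Sorting by salary ASC, then id ASC for ties

5 rows:
Tina, 30000
Karen, 40000
Vic, 60000
Eve, 90000
Dave, 110000


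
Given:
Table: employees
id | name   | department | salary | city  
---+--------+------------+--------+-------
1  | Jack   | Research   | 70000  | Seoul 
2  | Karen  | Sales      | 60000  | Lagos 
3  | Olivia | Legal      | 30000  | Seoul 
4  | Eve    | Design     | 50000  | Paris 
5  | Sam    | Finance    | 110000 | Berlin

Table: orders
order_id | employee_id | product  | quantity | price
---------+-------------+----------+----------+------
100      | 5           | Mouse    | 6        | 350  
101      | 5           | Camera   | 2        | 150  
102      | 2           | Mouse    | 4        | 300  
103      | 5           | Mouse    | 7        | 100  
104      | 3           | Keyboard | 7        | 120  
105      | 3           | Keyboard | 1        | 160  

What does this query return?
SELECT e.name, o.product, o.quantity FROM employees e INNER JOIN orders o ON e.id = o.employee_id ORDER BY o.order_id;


Joining employees.id = orders.employee_id:
  employee Sam (id=5) -> order Mouse
  employee Sam (id=5) -> order Camera
  employee Karen (id=2) -> order Mouse
  employee Sam (id=5) -> order Mouse
  employee Olivia (id=3) -> order Keyboard
  employee Olivia (id=3) -> order Keyboard


6 rows:
Sam, Mouse, 6
Sam, Camera, 2
Karen, Mouse, 4
Sam, Mouse, 7
Olivia, Keyboard, 7
Olivia, Keyboard, 1


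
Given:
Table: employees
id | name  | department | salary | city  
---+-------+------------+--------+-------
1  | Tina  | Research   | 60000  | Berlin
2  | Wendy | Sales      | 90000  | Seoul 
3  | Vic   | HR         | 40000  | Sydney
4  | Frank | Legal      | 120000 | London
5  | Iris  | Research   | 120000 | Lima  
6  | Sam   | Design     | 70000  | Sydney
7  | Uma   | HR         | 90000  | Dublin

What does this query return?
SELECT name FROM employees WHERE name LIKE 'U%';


LIKE 'U%' matches names starting with 'U'
Matching: 1

1 rows:
Uma


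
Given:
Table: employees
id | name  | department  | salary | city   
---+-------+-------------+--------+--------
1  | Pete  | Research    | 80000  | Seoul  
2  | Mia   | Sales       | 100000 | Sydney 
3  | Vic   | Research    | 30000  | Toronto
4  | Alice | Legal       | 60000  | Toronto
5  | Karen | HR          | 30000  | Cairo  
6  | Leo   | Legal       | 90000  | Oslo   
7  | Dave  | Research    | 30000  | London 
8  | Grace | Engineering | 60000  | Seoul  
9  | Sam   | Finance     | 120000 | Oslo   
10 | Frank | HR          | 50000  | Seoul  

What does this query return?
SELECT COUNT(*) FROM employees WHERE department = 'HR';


Counting rows where department = 'HR'
  Karen -> MATCH
  Frank -> MATCH


2


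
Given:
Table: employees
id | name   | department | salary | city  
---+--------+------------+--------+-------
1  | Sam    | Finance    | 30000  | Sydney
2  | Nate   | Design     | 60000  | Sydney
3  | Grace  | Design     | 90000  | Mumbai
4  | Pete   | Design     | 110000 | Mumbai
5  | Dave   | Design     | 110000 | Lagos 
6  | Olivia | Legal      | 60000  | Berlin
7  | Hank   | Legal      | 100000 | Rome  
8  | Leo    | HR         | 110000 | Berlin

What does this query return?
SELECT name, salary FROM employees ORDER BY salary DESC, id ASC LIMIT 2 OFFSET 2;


Sort by salary DESC (id ASC tiebreak), then skip 2 and take 2
Rows 3 through 4

2 rows:
Leo, 110000
Hank, 100000


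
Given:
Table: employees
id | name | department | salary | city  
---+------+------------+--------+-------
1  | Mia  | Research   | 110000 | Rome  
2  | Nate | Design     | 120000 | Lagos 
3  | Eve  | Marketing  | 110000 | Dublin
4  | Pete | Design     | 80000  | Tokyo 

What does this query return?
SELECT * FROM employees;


SELECT * returns all 4 rows with all columns

4 rows:
1, Mia, Research, 110000, Rome
2, Nate, Design, 120000, Lagos
3, Eve, Marketing, 110000, Dublin
4, Pete, Design, 80000, Tokyo


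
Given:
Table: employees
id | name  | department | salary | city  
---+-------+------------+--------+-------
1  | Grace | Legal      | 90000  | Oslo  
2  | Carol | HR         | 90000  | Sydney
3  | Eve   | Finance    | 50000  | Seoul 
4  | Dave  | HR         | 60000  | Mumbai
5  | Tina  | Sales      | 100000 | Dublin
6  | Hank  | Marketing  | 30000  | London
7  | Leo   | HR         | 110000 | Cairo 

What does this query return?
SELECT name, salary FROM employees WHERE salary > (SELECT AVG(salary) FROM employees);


Subquery: AVG(salary) = 75714.29
Filtering: salary > 75714.29
  Grace (90000) -> MATCH
  Carol (90000) -> MATCH
  Tina (100000) -> MATCH
  Leo (110000) -> MATCH


4 rows:
Grace, 90000
Carol, 90000
Tina, 100000
Leo, 110000


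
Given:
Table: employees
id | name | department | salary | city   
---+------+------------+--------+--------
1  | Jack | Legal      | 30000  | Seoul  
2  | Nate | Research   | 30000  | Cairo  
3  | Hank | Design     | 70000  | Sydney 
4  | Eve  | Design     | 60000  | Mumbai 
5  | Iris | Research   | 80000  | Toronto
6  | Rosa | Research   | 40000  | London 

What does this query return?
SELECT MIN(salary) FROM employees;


Salaries: 30000, 30000, 70000, 60000, 80000, 40000
MIN = 30000

30000


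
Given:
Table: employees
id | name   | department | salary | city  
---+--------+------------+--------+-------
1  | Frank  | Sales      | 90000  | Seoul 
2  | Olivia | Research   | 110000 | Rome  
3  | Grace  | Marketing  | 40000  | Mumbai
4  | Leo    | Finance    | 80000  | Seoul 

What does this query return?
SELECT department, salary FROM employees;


Projecting columns: department, salary

4 rows:
Sales, 90000
Research, 110000
Marketing, 40000
Finance, 80000


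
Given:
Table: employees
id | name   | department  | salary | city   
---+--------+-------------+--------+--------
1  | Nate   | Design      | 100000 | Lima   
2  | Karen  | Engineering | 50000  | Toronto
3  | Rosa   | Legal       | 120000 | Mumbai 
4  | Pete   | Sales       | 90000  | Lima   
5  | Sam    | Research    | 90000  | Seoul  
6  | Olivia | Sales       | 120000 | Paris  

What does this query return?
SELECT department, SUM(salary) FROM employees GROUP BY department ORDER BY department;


Summing salary within each department:
  Design: 100000 = 100000
  Engineering: 50000 = 50000
  Legal: 120000 = 120000
  Research: 90000 = 90000
  Sales: 90000 + 120000 = 210000


5 groups:
Design, 100000
Engineering, 50000
Legal, 120000
Research, 90000
Sales, 210000


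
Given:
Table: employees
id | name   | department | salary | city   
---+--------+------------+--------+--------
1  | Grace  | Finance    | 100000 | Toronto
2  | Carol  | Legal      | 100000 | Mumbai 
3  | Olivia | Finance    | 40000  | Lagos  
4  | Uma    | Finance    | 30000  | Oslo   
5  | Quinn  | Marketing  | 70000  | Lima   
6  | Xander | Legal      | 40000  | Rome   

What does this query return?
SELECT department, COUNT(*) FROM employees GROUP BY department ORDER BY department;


Assigning each row to its department group:
  Grace -> Finance
  Carol -> Legal
  Olivia -> Finance
  Uma -> Finance
  Quinn -> Marketing
  Xander -> Legal


3 groups:
Finance, 3
Legal, 2
Marketing, 1


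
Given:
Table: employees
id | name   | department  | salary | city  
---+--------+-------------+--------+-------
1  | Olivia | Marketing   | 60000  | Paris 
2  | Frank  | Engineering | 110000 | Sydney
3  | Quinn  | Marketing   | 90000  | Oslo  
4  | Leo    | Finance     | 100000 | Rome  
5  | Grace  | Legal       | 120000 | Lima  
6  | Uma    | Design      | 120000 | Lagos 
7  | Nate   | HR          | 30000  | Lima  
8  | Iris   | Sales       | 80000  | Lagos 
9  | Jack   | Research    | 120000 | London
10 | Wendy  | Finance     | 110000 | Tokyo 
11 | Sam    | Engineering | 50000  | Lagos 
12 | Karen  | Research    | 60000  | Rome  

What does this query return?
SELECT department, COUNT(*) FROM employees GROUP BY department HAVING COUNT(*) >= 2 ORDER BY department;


Groups with count >= 2:
  Engineering: 2 -> PASS
  Finance: 2 -> PASS
  Marketing: 2 -> PASS
  Research: 2 -> PASS
  Design: 1 -> filtered out
  HR: 1 -> filtered out
  Legal: 1 -> filtered out
  Sales: 1 -> filtered out


4 groups:
Engineering, 2
Finance, 2
Marketing, 2
Research, 2


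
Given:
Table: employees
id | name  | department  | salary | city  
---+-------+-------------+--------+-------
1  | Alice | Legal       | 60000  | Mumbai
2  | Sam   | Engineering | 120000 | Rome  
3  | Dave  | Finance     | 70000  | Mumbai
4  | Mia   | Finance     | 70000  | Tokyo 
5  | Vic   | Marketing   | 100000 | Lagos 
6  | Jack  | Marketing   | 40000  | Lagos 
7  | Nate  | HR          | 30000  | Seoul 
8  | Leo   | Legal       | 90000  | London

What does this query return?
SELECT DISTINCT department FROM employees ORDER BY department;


All 'department' values (row order): Legal, Engineering, Finance, Finance, Marketing, Marketing, HR, Legal
Removing duplicates leaves 5 unique value(s).

5 values:
Engineering
Finance
HR
Legal
Marketing


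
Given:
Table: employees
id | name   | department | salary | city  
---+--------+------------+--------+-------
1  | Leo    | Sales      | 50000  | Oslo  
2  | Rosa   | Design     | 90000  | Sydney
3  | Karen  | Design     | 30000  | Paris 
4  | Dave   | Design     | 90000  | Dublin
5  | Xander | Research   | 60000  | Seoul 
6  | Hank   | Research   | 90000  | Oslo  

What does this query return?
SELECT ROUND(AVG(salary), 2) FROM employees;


SUM(salary) = 410000
COUNT = 6
ROUND(AVG, 2) = ROUND(410000 / 6, 2) = 68333.33

68333.33


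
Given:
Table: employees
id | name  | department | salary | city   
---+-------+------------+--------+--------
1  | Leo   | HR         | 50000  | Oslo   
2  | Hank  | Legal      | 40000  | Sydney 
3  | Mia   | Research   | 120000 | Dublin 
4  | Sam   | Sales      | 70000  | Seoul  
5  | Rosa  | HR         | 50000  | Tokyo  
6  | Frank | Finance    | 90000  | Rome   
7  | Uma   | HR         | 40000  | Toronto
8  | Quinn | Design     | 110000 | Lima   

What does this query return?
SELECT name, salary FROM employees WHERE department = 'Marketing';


Filtering: department = 'Marketing'
Matching rows: 0

Empty result set (0 rows)


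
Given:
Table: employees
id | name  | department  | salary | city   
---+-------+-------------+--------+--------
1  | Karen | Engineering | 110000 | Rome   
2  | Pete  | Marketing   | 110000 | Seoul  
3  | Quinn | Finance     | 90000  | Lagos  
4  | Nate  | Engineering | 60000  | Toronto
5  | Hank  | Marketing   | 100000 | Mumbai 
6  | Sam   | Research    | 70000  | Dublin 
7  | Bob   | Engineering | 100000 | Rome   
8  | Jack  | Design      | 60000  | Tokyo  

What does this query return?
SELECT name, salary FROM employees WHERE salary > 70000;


Filtering: salary > 70000
Matching: 5 rows

5 rows:
Karen, 110000
Pete, 110000
Quinn, 90000
Hank, 100000
Bob, 100000


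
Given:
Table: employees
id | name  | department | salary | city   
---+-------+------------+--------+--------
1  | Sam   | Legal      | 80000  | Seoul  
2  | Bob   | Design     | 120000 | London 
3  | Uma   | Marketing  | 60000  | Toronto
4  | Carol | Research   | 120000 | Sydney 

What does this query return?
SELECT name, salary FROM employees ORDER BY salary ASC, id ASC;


Sorting by salary ASC, then id ASC for ties

4 rows:
Uma, 60000
Sam, 80000
Bob, 120000
Carol, 120000


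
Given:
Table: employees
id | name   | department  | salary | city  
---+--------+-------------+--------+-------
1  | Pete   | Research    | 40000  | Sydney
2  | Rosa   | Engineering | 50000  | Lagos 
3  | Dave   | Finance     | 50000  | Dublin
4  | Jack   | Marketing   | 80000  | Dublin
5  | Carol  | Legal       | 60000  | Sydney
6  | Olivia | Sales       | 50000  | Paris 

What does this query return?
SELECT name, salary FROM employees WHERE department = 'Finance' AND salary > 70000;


Filtering: department = 'Finance' AND salary > 70000
Matching: 0 rows

Empty result set (0 rows)


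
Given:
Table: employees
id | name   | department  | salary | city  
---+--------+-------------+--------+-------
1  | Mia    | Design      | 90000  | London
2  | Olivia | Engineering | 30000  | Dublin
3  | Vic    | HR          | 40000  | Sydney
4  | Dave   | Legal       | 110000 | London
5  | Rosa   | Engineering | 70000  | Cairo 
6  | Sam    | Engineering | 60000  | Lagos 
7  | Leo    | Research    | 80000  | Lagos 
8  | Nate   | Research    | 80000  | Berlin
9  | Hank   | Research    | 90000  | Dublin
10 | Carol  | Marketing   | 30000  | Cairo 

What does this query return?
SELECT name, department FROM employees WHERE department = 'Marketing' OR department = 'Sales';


Filtering: department = 'Marketing' OR 'Sales'
Matching: 1 rows

1 rows:
Carol, Marketing


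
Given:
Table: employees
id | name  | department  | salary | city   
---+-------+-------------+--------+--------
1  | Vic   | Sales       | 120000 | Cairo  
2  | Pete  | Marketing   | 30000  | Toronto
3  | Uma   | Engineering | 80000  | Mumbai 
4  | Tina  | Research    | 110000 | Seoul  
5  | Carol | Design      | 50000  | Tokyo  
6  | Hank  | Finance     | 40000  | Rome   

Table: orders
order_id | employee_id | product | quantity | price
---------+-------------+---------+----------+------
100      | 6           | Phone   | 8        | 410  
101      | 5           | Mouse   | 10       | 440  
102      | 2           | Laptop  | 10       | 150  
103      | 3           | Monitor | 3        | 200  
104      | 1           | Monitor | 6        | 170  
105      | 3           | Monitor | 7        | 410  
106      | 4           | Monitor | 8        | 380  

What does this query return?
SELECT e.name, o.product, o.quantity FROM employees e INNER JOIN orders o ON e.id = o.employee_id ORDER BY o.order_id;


Joining employees.id = orders.employee_id:
  employee Hank (id=6) -> order Phone
  employee Carol (id=5) -> order Mouse
  employee Pete (id=2) -> order Laptop
  employee Uma (id=3) -> order Monitor
  employee Vic (id=1) -> order Monitor
  employee Uma (id=3) -> order Monitor
  employee Tina (id=4) -> order Monitor


7 rows:
Hank, Phone, 8
Carol, Mouse, 10
Pete, Laptop, 10
Uma, Monitor, 3
Vic, Monitor, 6
Uma, Monitor, 7
Tina, Monitor, 8


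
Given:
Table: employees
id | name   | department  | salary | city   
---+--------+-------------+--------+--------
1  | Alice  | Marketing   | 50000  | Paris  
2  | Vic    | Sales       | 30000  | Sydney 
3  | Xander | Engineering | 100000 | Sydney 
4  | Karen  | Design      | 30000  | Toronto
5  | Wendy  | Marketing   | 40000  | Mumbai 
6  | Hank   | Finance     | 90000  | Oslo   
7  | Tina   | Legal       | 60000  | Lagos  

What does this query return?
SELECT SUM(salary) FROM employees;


SUM(salary) = 50000 + 30000 + 100000 + 30000 + 40000 + 90000 + 60000 = 400000

400000


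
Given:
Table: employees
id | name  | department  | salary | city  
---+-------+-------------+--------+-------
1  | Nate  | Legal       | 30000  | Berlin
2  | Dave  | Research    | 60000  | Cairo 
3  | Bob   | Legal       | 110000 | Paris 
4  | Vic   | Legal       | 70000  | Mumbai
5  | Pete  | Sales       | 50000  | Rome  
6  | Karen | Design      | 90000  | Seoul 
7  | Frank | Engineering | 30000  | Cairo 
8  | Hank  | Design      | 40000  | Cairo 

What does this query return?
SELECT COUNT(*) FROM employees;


COUNT(*) counts all rows

8


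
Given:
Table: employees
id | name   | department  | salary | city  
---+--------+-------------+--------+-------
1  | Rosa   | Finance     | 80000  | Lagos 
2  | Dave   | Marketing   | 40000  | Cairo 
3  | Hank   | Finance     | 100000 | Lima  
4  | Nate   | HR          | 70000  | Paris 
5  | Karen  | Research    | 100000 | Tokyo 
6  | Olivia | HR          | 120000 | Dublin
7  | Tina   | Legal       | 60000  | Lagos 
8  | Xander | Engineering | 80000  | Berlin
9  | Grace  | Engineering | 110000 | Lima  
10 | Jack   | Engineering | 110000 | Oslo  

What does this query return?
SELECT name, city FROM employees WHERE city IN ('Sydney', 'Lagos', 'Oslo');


Filtering: city IN ('Sydney', 'Lagos', 'Oslo')
Matching: 3 rows

3 rows:
Rosa, Lagos
Tina, Lagos
Jack, Oslo


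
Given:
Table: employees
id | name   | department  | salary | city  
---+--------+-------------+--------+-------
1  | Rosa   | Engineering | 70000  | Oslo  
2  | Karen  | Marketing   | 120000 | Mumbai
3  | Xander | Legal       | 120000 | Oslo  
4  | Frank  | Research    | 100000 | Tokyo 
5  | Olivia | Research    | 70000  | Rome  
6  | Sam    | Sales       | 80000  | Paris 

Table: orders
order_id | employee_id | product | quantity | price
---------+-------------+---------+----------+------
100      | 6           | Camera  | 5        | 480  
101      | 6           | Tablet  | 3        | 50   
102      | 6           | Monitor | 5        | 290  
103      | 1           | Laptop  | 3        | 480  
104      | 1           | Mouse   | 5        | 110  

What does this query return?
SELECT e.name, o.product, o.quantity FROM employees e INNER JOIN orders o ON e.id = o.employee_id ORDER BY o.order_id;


Joining employees.id = orders.employee_id:
  employee Sam (id=6) -> order Camera
  employee Sam (id=6) -> order Tablet
  employee Sam (id=6) -> order Monitor
  employee Rosa (id=1) -> order Laptop
  employee Rosa (id=1) -> order Mouse


5 rows:
Sam, Camera, 5
Sam, Tablet, 3
Sam, Monitor, 5
Rosa, Laptop, 3
Rosa, Mouse, 5


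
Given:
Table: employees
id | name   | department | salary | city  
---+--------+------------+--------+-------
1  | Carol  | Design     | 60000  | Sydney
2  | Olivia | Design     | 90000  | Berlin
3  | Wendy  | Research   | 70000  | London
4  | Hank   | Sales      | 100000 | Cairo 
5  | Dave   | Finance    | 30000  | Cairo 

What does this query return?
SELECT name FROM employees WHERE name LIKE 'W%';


LIKE 'W%' matches names starting with 'W'
Matching: 1

1 rows:
Wendy


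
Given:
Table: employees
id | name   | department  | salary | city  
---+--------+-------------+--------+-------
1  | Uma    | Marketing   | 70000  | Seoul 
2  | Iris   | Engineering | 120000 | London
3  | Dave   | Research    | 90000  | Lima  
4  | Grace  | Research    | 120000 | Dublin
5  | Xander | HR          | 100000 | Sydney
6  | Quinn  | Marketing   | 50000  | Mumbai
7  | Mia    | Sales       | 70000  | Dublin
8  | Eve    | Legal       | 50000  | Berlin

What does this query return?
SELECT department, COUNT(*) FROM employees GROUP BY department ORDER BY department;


Assigning each row to its department group:
  Uma -> Marketing
  Iris -> Engineering
  Dave -> Research
  Grace -> Research
  Xander -> HR
  Quinn -> Marketing
  Mia -> Sales
  Eve -> Legal


6 groups:
Engineering, 1
HR, 1
Legal, 1
Marketing, 2
Research, 2
Sales, 1


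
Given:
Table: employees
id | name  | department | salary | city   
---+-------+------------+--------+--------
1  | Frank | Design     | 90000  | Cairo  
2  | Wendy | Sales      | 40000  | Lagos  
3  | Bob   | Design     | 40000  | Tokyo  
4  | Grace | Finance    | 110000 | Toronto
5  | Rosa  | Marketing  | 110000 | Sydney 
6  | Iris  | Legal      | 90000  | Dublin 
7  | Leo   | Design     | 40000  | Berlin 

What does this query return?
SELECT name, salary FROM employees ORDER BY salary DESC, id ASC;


Sorting by salary DESC, then id ASC for ties

7 rows:
Grace, 110000
Rosa, 110000
Frank, 90000
Iris, 90000
Wendy, 40000
Bob, 40000
Leo, 40000


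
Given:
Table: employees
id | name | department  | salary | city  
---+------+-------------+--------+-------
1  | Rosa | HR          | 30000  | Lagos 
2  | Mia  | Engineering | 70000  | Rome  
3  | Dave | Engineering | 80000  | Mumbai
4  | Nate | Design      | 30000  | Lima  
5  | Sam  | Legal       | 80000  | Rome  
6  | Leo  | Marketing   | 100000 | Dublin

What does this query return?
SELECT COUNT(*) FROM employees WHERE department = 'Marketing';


Counting rows where department = 'Marketing'
  Leo -> MATCH


1


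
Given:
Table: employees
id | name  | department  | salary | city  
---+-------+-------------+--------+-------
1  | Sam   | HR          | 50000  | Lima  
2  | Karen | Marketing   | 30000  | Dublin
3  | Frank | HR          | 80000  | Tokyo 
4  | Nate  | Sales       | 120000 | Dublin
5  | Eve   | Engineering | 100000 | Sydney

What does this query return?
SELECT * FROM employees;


SELECT * returns all 5 rows with all columns

5 rows:
1, Sam, HR, 50000, Lima
2, Karen, Marketing, 30000, Dublin
3, Frank, HR, 80000, Tokyo
4, Nate, Sales, 120000, Dublin
5, Eve, Engineering, 100000, Sydney


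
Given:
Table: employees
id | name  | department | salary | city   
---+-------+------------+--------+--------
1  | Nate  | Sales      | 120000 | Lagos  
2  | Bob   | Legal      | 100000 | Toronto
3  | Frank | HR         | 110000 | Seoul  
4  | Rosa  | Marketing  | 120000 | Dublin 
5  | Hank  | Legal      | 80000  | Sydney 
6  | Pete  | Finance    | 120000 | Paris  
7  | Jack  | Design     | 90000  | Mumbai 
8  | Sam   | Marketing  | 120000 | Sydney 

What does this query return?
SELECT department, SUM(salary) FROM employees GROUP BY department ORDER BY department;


Summing salary within each department:
  Design: 90000 = 90000
  Finance: 120000 = 120000
  HR: 110000 = 110000
  Legal: 100000 + 80000 = 180000
  Marketing: 120000 + 120000 = 240000
  Sales: 120000 = 120000


6 groups:
Design, 90000
Finance, 120000
HR, 110000
Legal, 180000
Marketing, 240000
Sales, 120000


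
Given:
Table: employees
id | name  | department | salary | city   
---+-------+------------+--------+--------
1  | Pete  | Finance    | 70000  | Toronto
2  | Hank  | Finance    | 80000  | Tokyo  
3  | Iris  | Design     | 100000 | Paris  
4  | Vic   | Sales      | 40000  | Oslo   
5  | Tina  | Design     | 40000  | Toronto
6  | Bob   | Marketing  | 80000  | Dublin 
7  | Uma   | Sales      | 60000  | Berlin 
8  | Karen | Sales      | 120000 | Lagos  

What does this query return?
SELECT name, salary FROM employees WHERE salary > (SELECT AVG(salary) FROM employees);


Subquery: AVG(salary) = 73750.0
Filtering: salary > 73750.0
  Hank (80000) -> MATCH
  Iris (100000) -> MATCH
  Bob (80000) -> MATCH
  Karen (120000) -> MATCH


4 rows:
Hank, 80000
Iris, 100000
Bob, 80000
Karen, 120000


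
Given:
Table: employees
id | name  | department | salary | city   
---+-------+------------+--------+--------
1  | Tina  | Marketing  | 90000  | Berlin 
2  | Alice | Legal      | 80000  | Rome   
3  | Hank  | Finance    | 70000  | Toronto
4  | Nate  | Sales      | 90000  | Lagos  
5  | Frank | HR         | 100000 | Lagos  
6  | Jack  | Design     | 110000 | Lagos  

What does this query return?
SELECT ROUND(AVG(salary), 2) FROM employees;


SUM(salary) = 540000
COUNT = 6
ROUND(AVG, 2) = ROUND(540000 / 6, 2) = 90000.0

90000.0


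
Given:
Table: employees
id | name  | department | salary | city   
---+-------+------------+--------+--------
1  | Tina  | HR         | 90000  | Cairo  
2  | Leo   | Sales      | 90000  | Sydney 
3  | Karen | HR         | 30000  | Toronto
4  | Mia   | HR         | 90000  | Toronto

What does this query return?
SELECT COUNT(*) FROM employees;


COUNT(*) counts all rows

4


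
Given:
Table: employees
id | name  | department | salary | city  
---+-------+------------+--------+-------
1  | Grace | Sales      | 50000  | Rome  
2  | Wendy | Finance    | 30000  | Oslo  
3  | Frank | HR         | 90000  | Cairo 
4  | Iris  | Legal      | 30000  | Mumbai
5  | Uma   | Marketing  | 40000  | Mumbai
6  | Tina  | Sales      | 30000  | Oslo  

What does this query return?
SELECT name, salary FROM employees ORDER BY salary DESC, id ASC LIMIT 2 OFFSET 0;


Sort by salary DESC (id ASC tiebreak), then skip 0 and take 2
Rows 1 through 2

2 rows:
Frank, 90000
Grace, 50000


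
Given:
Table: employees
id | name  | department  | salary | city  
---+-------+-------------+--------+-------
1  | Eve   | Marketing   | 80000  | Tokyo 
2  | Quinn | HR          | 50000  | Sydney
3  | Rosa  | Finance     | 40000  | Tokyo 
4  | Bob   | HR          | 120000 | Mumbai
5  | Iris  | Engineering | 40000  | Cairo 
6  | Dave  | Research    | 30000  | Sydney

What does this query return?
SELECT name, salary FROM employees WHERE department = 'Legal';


Filtering: department = 'Legal'
Matching rows: 0

Empty result set (0 rows)


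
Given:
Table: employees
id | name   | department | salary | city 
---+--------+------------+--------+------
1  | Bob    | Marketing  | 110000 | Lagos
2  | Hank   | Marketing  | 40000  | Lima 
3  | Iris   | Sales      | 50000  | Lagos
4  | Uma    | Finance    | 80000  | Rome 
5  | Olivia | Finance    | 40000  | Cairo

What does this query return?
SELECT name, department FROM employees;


Projecting columns: name, department

5 rows:
Bob, Marketing
Hank, Marketing
Iris, Sales
Uma, Finance
Olivia, Finance


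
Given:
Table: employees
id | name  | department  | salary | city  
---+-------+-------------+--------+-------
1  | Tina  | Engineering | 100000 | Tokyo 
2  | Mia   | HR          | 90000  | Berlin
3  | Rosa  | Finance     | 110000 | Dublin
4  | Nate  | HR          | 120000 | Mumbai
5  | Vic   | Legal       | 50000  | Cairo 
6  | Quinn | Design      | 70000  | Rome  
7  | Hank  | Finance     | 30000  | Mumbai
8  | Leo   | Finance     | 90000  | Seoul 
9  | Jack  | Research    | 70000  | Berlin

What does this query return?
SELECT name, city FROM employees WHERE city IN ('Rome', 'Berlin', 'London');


Filtering: city IN ('Rome', 'Berlin', 'London')
Matching: 3 rows

3 rows:
Mia, Berlin
Quinn, Rome
Jack, Berlin
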